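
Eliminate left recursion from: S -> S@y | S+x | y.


Left-recursive alternatives: S@y, S+x; non-recursive: y
Introduce S': S -> yS', S' -> @yS' | +xS' | ε


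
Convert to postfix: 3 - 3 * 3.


* has higher precedence, evaluate 3*3 first
Postfix: 3 3 3 * -


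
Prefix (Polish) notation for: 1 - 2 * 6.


'*' binds tighter: tree is (- 1 (* 2 6))
Prefix: - 1 * 2 6


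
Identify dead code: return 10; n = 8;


statement follows a return and is unreachable
Dead: 'n = 8'


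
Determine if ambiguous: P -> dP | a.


right-linear, alternatives start with distinct terminals 'd' vs 'a': unique leftmost derivation
Unambiguous


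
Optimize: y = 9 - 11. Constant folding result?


9 - 11 = -2 at compile time
Optimized: y = -2


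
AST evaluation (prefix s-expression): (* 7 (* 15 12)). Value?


Evaluate inner: (* 15 12) = 180
Evaluate root: (* 7 180) = 1260
Result: 1260


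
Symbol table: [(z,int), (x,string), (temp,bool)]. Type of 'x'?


Lookup 'x' → type string


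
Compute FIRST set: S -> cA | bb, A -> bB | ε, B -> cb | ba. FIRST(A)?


Per alternative of A: FIRST(bB) = {b}; FIRST(ε) = {ε}
FIRST(A) = {b, ε}


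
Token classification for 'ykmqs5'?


Pattern: letter/underscore followed by alphanumerics, not a keyword
Type: IDENTIFIER


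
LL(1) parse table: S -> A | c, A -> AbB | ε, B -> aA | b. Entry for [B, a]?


For [B, a]: 'a' ∈ FIRST(aA)
Entry: B -> aA


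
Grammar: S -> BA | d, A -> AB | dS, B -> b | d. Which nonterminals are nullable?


A nonterminal is nullable iff some alternative derives ε (directly, or every symbol in it is nullable)
Nullable: {}


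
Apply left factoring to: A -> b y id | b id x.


Common prefix: 'b'
Factored: A -> b A', A' -> y id | id x


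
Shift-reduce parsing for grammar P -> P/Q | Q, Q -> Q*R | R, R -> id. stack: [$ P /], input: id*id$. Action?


no handle ('P/' is not any RHS); shift 'id'
Action: shift


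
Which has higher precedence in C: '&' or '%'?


'%' is multiplicative (level 10); '&' is bitwise AND (level 5)
Higher level binds tighter
'%' has higher precedence than '&'


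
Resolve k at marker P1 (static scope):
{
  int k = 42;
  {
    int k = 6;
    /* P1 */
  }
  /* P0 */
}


k declared in the same block as P1
k = 6


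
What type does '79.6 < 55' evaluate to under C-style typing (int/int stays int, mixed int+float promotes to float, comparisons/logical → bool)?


Operand types: float < int
Rule: comparison yields bool
Result type: bool


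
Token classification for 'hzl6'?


Pattern: letter/underscore followed by alphanumerics, not a keyword
Type: IDENTIFIER


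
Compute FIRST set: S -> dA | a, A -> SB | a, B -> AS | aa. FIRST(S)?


Per alternative of S: FIRST(dA) = {d}; FIRST(a) = {a}
FIRST(S) = {a, d}


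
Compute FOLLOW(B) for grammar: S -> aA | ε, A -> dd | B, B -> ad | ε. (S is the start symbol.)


$ ∈ FOLLOW(S). For each A -> αBβ: add FIRST(β)\{ε} to FOLLOW(B); if β nullable, add FOLLOW(A).
FOLLOW(B) = {$}


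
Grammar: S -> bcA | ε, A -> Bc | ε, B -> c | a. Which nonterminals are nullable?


A nonterminal is nullable iff some alternative derives ε (directly, or every symbol in it is nullable)
Nullable: {A, S}


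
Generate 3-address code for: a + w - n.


Break into single-operator statements:
t1 = a + w
t2 = t1 - n


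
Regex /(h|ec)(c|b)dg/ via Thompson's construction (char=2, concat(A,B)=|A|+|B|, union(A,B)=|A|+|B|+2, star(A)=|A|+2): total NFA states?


Syntax tree has 7 char leaf(s), 2 union(s), 0 star(s)
chars contribute 7×2 = 14; each union adds +2; each star adds +2
Total: 14 + 4 + 0 = 18 states


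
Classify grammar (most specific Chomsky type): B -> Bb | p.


Left-linear: every RHS is a terminal or one nonterminal followed by a terminal
Classification: Type 3 (Regular)


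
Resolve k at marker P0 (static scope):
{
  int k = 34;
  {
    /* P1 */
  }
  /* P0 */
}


k declared in the same block as P0
k = 34


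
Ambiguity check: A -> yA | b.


right-linear, alternatives start with distinct terminals 'y' vs 'b': unique leftmost derivation
Unambiguous


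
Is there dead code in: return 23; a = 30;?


statement follows a return and is unreachable
Dead: 'a = 30'


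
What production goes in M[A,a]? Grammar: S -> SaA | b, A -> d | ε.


For [A, a]: ε is nullable and 'a' ∈ FOLLOW(A)
Entry: A -> ε


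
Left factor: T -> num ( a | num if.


Common prefix: 'num'
Factored: T -> num T', T' -> ( a | if


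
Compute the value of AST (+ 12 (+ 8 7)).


Evaluate inner: (+ 8 7) = 15
Evaluate root: (+ 12 15) = 27
Result: 27


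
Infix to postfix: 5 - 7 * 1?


* has higher precedence, evaluate 7*1 first
Postfix: 5 7 1 * -


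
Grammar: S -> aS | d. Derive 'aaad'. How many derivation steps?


Derivation: S => aS => aaS => aaaS => aaad
Steps: 4


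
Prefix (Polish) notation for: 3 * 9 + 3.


left-to-right (same/higher precedence on left): tree is (+ (* 3 9) 3)
Prefix: + * 3 9 3


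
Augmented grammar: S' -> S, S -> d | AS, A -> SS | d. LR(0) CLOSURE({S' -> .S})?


Start: S' -> .S
For each item with dot before a nonterminal B, add B -> .γ for every B-production
Closure: [S' -> .S, S -> .d, S -> .AS, A -> .SS, A -> .d]


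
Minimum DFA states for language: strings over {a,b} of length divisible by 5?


Track length mod 5: states 0..4, accept at 0
Minimal DFA: 5 states


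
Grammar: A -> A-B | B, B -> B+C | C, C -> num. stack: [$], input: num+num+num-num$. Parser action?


no handle on stack; shift 'num'
Action: shift


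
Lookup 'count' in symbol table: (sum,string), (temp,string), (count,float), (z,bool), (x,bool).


Lookup 'count' → type float


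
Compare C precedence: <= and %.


'%' is multiplicative (level 10); '<=' is relational (level 7)
Higher level binds tighter
'%' has higher precedence than '<='


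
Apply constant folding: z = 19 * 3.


19 * 3 = 57 at compile time
Optimized: z = 57


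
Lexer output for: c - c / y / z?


Scan left to right, longest-match per lexeme
Tokens: ID(c), OP(-), ID(c), OP(/), ID(y), OP(/), ID(z)


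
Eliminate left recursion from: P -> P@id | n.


Left-recursive alternatives: P@id; non-recursive: n
Introduce P': P -> nP', P' -> @idP' | ε


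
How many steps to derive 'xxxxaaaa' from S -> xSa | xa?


Derivation: S => xSa => xxSaa => xxxSaaa => xxxxaaaa
Steps: 4


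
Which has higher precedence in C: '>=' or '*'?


'*' is multiplicative (level 10); '>=' is relational (level 7)
Higher level binds tighter
'*' has higher precedence than '>='


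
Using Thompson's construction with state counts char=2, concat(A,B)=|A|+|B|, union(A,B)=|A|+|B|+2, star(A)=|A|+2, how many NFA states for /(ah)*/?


Syntax tree has 2 char leaf(s), 0 union(s), 1 star(s)
chars contribute 2×2 = 4; each union adds +2; each star adds +2
Total: 4 + 0 + 2 = 6 states


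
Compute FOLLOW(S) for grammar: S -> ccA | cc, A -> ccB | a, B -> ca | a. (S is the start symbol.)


$ ∈ FOLLOW(S). For each A -> αBβ: add FIRST(β)\{ε} to FOLLOW(B); if β nullable, add FOLLOW(A).
FOLLOW(S) = {$}


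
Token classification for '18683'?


Pattern: digits only
Type: INTEGER_LITERAL


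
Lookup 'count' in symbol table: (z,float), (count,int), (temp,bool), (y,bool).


Lookup 'count' → type int


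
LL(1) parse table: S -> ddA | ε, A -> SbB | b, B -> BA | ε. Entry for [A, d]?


For [A, d]: 'd' ∈ FIRST(SbB)
Entry: A -> SbB


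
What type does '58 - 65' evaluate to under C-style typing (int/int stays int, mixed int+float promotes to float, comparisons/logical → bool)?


Operand types: int - int
Rule: mixed int/float promotes to float; int/int stays int
Result type: int


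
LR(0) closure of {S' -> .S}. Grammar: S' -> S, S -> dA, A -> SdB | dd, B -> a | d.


Start: S' -> .S
For each item with dot before a nonterminal B, add B -> .γ for every B-production
Closure: [S' -> .S, S -> .dA]


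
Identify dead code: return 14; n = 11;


statement follows a return and is unreachable
Dead: 'n = 11'


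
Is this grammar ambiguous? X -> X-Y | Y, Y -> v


precedence layered via separate nonterminal Y: deterministic
Unambiguous


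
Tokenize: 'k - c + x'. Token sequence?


Scan left to right, longest-match per lexeme
Tokens: ID(k), OP(-), ID(c), OP(+), ID(x)


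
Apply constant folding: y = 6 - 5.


6 - 5 = 1 at compile time
Optimized: y = 1


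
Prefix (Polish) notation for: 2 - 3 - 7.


left-to-right (same/higher precedence on left): tree is (- (- 2 3) 7)
Prefix: - - 2 3 7


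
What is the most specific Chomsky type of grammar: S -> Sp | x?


Left-linear: every RHS is a terminal or one nonterminal followed by a terminal
Classification: Type 3 (Regular)


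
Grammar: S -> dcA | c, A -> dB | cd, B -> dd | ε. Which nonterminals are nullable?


A nonterminal is nullable iff some alternative derives ε (directly, or every symbol in it is nullable)
Nullable: {B}


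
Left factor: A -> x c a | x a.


Common prefix: 'x'
Factored: A -> x A', A' -> c a | a


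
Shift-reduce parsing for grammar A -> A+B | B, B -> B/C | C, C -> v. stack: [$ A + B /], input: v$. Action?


no handle; shift 'v'
Action: shift


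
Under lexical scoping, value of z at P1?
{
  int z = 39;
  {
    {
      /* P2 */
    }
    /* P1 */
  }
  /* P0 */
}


P1's block does not declare z; resolves to the enclosing declaration at depth 0
z = 39


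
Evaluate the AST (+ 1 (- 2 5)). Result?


Evaluate inner: (- 2 5) = -3
Evaluate root: (+ 1 -3) = -2
Result: -2


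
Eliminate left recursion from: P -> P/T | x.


Left-recursive alternatives: P/T; non-recursive: x
Introduce P': P -> xP', P' -> /TP' | ε


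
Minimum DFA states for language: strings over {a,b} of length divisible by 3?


Track length mod 3: states 0..2, accept at 0
Minimal DFA: 3 states


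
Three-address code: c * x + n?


Break into single-operator statements:
t1 = c * x
t2 = t1 + n


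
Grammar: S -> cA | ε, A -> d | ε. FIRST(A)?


Per alternative of A: FIRST(d) = {d}; FIRST(ε) = {ε}
FIRST(A) = {d, ε}


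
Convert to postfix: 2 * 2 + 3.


Left to right (same or higher precedence on left)
Postfix: 2 2 * 3 +


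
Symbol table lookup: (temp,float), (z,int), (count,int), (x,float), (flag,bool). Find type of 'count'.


Lookup 'count' → type int


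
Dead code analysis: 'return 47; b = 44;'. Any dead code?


statement follows a return and is unreachable
Dead: 'b = 44'


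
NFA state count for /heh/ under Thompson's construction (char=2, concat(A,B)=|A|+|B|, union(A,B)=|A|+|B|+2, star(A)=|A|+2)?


Syntax tree has 3 char leaf(s), 0 union(s), 0 star(s)
chars contribute 3×2 = 6; each union adds +2; each star adds +2
Total: 6 + 0 + 0 = 6 states


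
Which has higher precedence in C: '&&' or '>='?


'>=' is relational (level 7); '&&' is logical AND (level 2)
Higher level binds tighter
'>=' has higher precedence than '&&'


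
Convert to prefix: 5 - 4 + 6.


left-to-right (same/higher precedence on left): tree is (+ (- 5 4) 6)
Prefix: + - 5 4 6


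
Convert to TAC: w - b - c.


Break into single-operator statements:
t1 = w - b
t2 = t1 - c


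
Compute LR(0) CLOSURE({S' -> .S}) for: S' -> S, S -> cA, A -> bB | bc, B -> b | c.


Start: S' -> .S
For each item with dot before a nonterminal B, add B -> .γ for every B-production
Closure: [S' -> .S, S -> .cA]


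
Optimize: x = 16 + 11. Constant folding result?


16 + 11 = 27 at compile time
Optimized: x = 27


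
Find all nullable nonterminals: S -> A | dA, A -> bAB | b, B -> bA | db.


A nonterminal is nullable iff some alternative derives ε (directly, or every symbol in it is nullable)
Nullable: {}


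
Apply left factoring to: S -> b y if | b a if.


Common prefix: 'b'
Factored: S -> b S', S' -> y if | a if


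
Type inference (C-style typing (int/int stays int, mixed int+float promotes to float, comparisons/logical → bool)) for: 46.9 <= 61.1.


Operand types: float <= float
Rule: comparison yields bool
Result type: bool


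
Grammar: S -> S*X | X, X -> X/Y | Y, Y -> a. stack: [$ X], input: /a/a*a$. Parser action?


shift '/' to continue X -> X/Y
Action: shift


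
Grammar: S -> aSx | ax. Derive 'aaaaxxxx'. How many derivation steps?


Derivation: S => aSx => aaSxx => aaaSxxx => aaaaxxxx
Steps: 4


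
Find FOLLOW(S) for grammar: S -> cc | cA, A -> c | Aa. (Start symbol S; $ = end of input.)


$ ∈ FOLLOW(S). For each A -> αBβ: add FIRST(β)\{ε} to FOLLOW(B); if β nullable, add FOLLOW(A).
FOLLOW(S) = {$}


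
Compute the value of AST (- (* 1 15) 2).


Evaluate inner: (* 1 15) = 15
Evaluate root: (- 15 2) = 13
Result: 13


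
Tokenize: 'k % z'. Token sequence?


Scan left to right, longest-match per lexeme
Tokens: ID(k), OP(%), ID(z)


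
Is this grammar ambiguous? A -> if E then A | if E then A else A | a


dangling else: 'if E then if E then a else a' parses two ways
Ambiguous


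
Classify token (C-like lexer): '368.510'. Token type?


Pattern: digits with a decimal point
Type: FLOAT_LITERAL


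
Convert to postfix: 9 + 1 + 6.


Left to right (same or higher precedence on left)
Postfix: 9 1 + 6 +


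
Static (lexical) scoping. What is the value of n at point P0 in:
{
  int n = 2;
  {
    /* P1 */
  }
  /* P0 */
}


n declared in the same block as P0
n = 2


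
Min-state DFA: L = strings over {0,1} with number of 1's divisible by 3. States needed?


Track (count of 1) mod 3: states 0..2, accept at 0
Minimal DFA: 3 states


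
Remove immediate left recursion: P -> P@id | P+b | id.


Left-recursive alternatives: P@id, P+b; non-recursive: id
Introduce P': P -> idP', P' -> @idP' | +bP' | ε


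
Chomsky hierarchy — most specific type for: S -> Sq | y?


Left-linear: every RHS is a terminal or one nonterminal followed by a terminal
Classification: Type 3 (Regular)


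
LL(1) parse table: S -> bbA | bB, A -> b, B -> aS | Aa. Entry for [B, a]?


For [B, a]: 'a' ∈ FIRST(aS)
Entry: B -> aS


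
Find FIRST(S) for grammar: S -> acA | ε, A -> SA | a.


Per alternative of S: FIRST(acA) = {a}; FIRST(ε) = {ε}
FIRST(S) = {a, ε}


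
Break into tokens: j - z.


Scan left to right, longest-match per lexeme
Tokens: ID(j), OP(-), ID(z)


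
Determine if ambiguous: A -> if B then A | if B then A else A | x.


dangling else: 'if B then if B then x else x' parses two ways
Ambiguous


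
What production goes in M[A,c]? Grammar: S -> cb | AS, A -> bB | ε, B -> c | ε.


For [A, c]: ε is nullable and 'c' ∈ FOLLOW(A)
Entry: A -> ε


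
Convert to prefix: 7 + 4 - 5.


left-to-right (same/higher precedence on left): tree is (- (+ 7 4) 5)
Prefix: - + 7 4 5


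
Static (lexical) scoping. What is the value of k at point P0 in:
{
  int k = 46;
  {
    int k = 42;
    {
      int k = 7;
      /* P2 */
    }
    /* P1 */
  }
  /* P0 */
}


k declared in the same block as P0
k = 46


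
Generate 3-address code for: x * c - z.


Break into single-operator statements:
t1 = x * c
t2 = t1 - z


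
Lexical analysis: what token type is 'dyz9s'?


Pattern: letter/underscore followed by alphanumerics, not a keyword
Type: IDENTIFIER


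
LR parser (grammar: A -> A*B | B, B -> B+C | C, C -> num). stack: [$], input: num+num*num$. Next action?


no handle on stack; shift 'num'
Action: shift


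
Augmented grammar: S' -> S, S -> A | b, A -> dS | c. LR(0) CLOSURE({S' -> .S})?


Start: S' -> .S
For each item with dot before a nonterminal B, add B -> .γ for every B-production
Closure: [S' -> .S, S -> .A, S -> .b, A -> .dS, A -> .c]


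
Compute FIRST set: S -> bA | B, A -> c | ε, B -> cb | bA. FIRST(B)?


Per alternative of B: FIRST(cb) = {c}; FIRST(bA) = {b}
FIRST(B) = {b, c}


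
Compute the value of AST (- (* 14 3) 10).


Evaluate inner: (* 14 3) = 42
Evaluate root: (- 42 10) = 32
Result: 32


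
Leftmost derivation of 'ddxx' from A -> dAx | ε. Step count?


Derivation: A => dAx => ddAxx => ddxx
Steps: 3


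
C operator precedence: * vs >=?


'*' is multiplicative (level 10); '>=' is relational (level 7)
Higher level binds tighter
'*' has higher precedence than '>='


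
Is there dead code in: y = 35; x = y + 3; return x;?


y is read by x's definition; x is returned
No dead code


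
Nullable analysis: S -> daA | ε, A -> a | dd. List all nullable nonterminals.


A nonterminal is nullable iff some alternative derives ε (directly, or every symbol in it is nullable)
Nullable: {S}


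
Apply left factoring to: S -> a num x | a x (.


Common prefix: 'a'
Factored: S -> a S', S' -> num x | x (


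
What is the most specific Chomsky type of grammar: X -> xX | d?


Right-linear: every RHS is a terminal or a terminal followed by one nonterminal
Classification: Type 3 (Regular)


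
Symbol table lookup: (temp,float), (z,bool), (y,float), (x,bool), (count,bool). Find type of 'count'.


Lookup 'count' → type bool


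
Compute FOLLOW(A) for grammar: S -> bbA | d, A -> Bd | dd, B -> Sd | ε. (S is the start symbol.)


$ ∈ FOLLOW(S). For each A -> αBβ: add FIRST(β)\{ε} to FOLLOW(B); if β nullable, add FOLLOW(A).
FOLLOW(A) = {$, d}


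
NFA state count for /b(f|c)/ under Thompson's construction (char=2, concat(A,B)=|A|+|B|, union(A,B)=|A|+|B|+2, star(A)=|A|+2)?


Syntax tree has 3 char leaf(s), 1 union(s), 0 star(s)
chars contribute 3×2 = 6; each union adds +2; each star adds +2
Total: 6 + 2 + 0 = 8 states


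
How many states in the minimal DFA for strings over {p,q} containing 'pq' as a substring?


KMP-style automaton: 2 progress states + 1 absorbing accept = 3
Minimal DFA: 3 states


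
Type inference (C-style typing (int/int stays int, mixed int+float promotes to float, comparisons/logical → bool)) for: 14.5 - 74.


Operand types: float - int
Rule: mixed int/float promotes to float; int/int stays int
Result type: float


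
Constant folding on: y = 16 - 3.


16 - 3 = 13 at compile time
Optimized: y = 13


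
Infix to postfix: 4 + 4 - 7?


Left to right (same or higher precedence on left)
Postfix: 4 4 + 7 -


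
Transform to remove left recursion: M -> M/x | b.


Left-recursive alternatives: M/x; non-recursive: b
Introduce M': M -> bM', M' -> /xM' | ε


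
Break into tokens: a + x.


Scan left to right, longest-match per lexeme
Tokens: ID(a), OP(+), ID(x)


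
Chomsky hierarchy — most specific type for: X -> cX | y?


Right-linear: every RHS is a terminal or a terminal followed by one nonterminal
Classification: Type 3 (Regular)


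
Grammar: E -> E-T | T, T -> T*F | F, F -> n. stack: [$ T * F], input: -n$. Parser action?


handle 'T*F' on top
Action: reduce (T -> T*F)


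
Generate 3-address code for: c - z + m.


Break into single-operator statements:
t1 = c - z
t2 = t1 + m


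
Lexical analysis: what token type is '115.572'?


Pattern: digits with a decimal point
Type: FLOAT_LITERAL


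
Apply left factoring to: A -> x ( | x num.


Common prefix: 'x'
Factored: A -> x A', A' -> ( | num


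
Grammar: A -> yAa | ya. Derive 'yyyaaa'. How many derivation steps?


Derivation: A => yAa => yyAaa => yyyaaa
Steps: 3


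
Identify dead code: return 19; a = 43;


statement follows a return and is unreachable
Dead: 'a = 43'


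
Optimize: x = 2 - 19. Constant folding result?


2 - 19 = -17 at compile time
Optimized: x = -17


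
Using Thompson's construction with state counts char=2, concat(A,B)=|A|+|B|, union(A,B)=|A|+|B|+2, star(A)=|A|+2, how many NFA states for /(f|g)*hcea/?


Syntax tree has 6 char leaf(s), 1 union(s), 1 star(s)
chars contribute 6×2 = 12; each union adds +2; each star adds +2
Total: 12 + 2 + 2 = 16 states


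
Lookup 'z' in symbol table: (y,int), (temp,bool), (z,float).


Lookup 'z' → type float


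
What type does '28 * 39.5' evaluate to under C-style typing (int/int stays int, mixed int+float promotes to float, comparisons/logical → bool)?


Operand types: int * float
Rule: mixed int/float promotes to float; int/int stays int
Result type: float


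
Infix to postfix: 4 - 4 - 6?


Left to right (same or higher precedence on left)
Postfix: 4 4 - 6 -


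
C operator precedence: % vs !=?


'%' is multiplicative (level 10); '!=' is equality (level 6)
Higher level binds tighter
'%' has higher precedence than '!='


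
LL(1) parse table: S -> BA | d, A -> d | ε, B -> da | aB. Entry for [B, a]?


For [B, a]: 'a' ∈ FIRST(aB)
Entry: B -> aB


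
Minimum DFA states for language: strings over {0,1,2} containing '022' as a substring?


KMP-style automaton: 3 progress states + 1 absorbing accept = 4
Minimal DFA: 4 states


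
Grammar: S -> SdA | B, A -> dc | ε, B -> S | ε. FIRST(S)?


Per alternative of S: FIRST(SdA) = {d}; FIRST(B) = {d, ε}
FIRST(S) = {d, ε}


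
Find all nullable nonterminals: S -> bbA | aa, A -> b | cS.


A nonterminal is nullable iff some alternative derives ε (directly, or every symbol in it is nullable)
Nullable: {}


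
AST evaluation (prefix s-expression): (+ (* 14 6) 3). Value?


Evaluate inner: (* 14 6) = 84
Evaluate root: (+ 84 3) = 87
Result: 87


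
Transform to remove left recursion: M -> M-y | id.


Left-recursive alternatives: M-y; non-recursive: id
Introduce M': M -> idM', M' -> -yM' | ε


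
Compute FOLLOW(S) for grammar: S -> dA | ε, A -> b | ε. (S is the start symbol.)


$ ∈ FOLLOW(S). For each A -> αBβ: add FIRST(β)\{ε} to FOLLOW(B); if β nullable, add FOLLOW(A).
FOLLOW(S) = {$}


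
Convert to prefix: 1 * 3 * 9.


left-to-right (same/higher precedence on left): tree is (* (* 1 3) 9)
Prefix: * * 1 3 9


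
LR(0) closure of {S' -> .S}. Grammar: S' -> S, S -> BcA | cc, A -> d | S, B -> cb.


Start: S' -> .S
For each item with dot before a nonterminal B, add B -> .γ for every B-production
Closure: [S' -> .S, S -> .BcA, S -> .cc, B -> .cb]


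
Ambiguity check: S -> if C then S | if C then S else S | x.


dangling else: 'if C then if C then x else x' parses two ways
Ambiguous


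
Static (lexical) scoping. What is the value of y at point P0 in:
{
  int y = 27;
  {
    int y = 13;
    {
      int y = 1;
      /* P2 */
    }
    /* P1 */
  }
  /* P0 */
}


y declared in the same block as P0
y = 27


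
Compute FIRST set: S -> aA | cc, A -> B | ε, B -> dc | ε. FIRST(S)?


Per alternative of S: FIRST(aA) = {a}; FIRST(cc) = {c}
FIRST(S) = {a, c}


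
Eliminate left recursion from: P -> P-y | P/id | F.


Left-recursive alternatives: P-y, P/id; non-recursive: F
Introduce P': P -> FP', P' -> -yP' | /idP' | ε


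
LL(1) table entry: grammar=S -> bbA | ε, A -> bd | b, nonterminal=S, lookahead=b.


For [S, b]: 'b' ∈ FIRST(bbA)
Entry: S -> bbA


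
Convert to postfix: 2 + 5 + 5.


Left to right (same or higher precedence on left)
Postfix: 2 5 + 5 +


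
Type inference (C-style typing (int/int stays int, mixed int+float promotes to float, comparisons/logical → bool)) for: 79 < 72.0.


Operand types: int < float
Rule: comparison yields bool
Result type: bool


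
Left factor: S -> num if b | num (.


Common prefix: 'num'
Factored: S -> num S', S' -> if b | (


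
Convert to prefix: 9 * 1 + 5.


left-to-right (same/higher precedence on left): tree is (+ (* 9 1) 5)
Prefix: + * 9 1 5


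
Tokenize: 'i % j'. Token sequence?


Scan left to right, longest-match per lexeme
Tokens: ID(i), OP(%), ID(j)


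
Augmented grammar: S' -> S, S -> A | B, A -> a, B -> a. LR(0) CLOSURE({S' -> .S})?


Start: S' -> .S
For each item with dot before a nonterminal B, add B -> .γ for every B-production
Closure: [S' -> .S, S -> .A, S -> .B, A -> .a, B -> .a]


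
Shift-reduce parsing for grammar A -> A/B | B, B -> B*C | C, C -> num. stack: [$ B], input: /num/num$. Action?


lookahead ∉ {*} so B won't extend; reduce A -> B
Action: reduce (A -> B)


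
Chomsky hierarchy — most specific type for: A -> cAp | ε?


Single nonterminal LHS, but c^n p^n is not regular
Classification: Type 2 (Context-Free)


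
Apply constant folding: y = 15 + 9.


15 + 9 = 24 at compile time
Optimized: y = 24


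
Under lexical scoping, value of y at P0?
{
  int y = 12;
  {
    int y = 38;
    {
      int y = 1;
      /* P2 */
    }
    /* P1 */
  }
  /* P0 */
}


y declared in the same block as P0
y = 12


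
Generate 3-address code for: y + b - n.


Break into single-operator statements:
t1 = y + b
t2 = t1 - n


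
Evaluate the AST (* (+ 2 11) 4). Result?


Evaluate inner: (+ 2 11) = 13
Evaluate root: (* 13 4) = 52
Result: 52


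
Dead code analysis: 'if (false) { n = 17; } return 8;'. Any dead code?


condition is constant false, so the whole block is unreachable
Dead: 'if (false) { n = 17; }'


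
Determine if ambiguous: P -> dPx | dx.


balanced d^n…x^n: each string has a unique parse
Unambiguous


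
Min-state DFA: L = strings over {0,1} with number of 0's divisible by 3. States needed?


Track (count of 0) mod 3: states 0..2, accept at 0
Minimal DFA: 3 states


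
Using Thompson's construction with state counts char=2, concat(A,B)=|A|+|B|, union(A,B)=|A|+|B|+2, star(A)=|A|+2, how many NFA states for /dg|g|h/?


Syntax tree has 4 char leaf(s), 2 union(s), 0 star(s)
chars contribute 4×2 = 8; each union adds +2; each star adds +2
Total: 8 + 4 + 0 = 12 states


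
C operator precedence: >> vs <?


'>>' is shift (level 8); '<' is relational (level 7)
Higher level binds tighter
'>>' has higher precedence than '<'


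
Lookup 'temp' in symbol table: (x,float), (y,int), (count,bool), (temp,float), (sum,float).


Lookup 'temp' → type float


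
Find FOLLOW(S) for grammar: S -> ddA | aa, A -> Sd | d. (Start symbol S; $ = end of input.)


$ ∈ FOLLOW(S). For each A -> αBβ: add FIRST(β)\{ε} to FOLLOW(B); if β nullable, add FOLLOW(A).
FOLLOW(S) = {$, d}


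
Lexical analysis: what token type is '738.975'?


Pattern: digits with a decimal point
Type: FLOAT_LITERAL


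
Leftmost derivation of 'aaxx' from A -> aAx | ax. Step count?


Derivation: A => aAx => aaxx
Steps: 2


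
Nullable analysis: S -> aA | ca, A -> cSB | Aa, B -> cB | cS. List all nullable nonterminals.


A nonterminal is nullable iff some alternative derives ε (directly, or every symbol in it is nullable)
Nullable: {}


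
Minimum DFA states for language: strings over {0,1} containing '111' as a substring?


KMP-style automaton: 3 progress states + 1 absorbing accept = 4
Minimal DFA: 4 states


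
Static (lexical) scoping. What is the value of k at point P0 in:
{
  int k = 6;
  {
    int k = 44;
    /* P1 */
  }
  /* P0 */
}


k declared in the same block as P0
k = 6


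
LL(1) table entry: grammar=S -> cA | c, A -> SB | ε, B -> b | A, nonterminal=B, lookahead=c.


For [B, c]: 'c' ∈ FIRST(A)
Entry: B -> A


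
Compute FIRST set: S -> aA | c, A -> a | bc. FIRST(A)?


Per alternative of A: FIRST(a) = {a}; FIRST(bc) = {b}
FIRST(A) = {a, b}


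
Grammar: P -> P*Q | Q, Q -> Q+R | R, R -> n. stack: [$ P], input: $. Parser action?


start symbol P on stack, input exhausted
Action: accept


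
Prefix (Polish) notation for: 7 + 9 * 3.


'*' binds tighter: tree is (+ 7 (* 9 3))
Prefix: + 7 * 9 3


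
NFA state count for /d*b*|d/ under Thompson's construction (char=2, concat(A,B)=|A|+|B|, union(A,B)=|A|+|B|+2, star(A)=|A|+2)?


Syntax tree has 3 char leaf(s), 1 union(s), 2 star(s)
chars contribute 3×2 = 6; each union adds +2; each star adds +2
Total: 6 + 2 + 4 = 12 states


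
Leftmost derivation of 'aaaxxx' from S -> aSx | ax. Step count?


Derivation: S => aSx => aaSxx => aaaxxx
Steps: 3


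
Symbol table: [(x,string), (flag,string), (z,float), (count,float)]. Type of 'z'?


Lookup 'z' → type float


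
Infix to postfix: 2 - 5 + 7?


Left to right (same or higher precedence on left)
Postfix: 2 5 - 7 +


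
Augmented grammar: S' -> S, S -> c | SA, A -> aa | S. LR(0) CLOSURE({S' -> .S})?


Start: S' -> .S
For each item with dot before a nonterminal B, add B -> .γ for every B-production
Closure: [S' -> .S, S -> .c, S -> .SA]


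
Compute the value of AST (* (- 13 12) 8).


Evaluate inner: (- 13 12) = 1
Evaluate root: (* 1 8) = 8
Result: 8


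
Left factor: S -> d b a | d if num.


Common prefix: 'd'
Factored: S -> d S', S' -> b a | if num


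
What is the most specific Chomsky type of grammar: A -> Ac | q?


Left-linear: every RHS is a terminal or one nonterminal followed by a terminal
Classification: Type 3 (Regular)


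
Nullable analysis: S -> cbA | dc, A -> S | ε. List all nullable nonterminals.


A nonterminal is nullable iff some alternative derives ε (directly, or every symbol in it is nullable)
Nullable: {A}


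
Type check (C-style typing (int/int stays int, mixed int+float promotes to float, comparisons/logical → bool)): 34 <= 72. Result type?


Operand types: int <= int
Rule: comparison yields bool
Result type: bool


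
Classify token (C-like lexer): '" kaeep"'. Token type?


Pattern: double-quoted sequence
Type: STRING_LITERAL


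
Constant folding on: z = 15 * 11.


15 * 11 = 165 at compile time
Optimized: z = 165


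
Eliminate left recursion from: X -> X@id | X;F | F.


Left-recursive alternatives: X@id, X;F; non-recursive: F
Introduce X': X -> FX', X' -> @idX' | ;FX' | ε


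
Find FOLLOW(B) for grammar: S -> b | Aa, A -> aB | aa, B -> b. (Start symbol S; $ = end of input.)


$ ∈ FOLLOW(S). For each A -> αBβ: add FIRST(β)\{ε} to FOLLOW(B); if β nullable, add FOLLOW(A).
FOLLOW(B) = {a}


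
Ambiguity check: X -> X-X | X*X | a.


'a-a*a' has two parse trees (no precedence encoded between - and *)
Ambiguous


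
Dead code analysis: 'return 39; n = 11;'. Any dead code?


statement follows a return and is unreachable
Dead: 'n = 11'


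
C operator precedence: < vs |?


'<' is relational (level 7); '|' is bitwise OR (level 3)
Higher level binds tighter
'<' has higher precedence than '|'


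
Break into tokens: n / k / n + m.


Scan left to right, longest-match per lexeme
Tokens: ID(n), OP(/), ID(k), OP(/), ID(n), OP(+), ID(m)


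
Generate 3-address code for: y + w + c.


Break into single-operator statements:
t1 = y + w
t2 = t1 + c


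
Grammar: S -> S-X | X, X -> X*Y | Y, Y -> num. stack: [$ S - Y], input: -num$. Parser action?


'Y' (not preceded by X*) is the handle for X -> Y
Action: reduce (X -> Y)


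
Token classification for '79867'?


Pattern: digits only
Type: INTEGER_LITERAL


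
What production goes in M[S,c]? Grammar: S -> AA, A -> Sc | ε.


For [S, c]: 'c' ∈ FIRST(AA)
Entry: S -> AA


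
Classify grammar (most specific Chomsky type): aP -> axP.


LHS has context (more than one symbol) and |LHS| ≤ |RHS|
Classification: Type 1 (Context-Sensitive)


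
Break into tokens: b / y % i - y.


Scan left to right, longest-match per lexeme
Tokens: ID(b), OP(/), ID(y), OP(%), ID(i), OP(-), ID(y)


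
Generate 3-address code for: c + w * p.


Break into single-operator statements:
t1 = w * p
t2 = c + t1


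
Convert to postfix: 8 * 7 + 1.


Left to right (same or higher precedence on left)
Postfix: 8 7 * 1 +


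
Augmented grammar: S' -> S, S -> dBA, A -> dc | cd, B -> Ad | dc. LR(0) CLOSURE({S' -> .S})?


Start: S' -> .S
For each item with dot before a nonterminal B, add B -> .γ for every B-production
Closure: [S' -> .S, S -> .dBA]


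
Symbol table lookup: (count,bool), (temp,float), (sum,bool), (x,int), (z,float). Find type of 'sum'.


Lookup 'sum' → type bool


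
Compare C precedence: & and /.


'/' is multiplicative (level 10); '&' is bitwise AND (level 5)
Higher level binds tighter
'/' has higher precedence than '&'


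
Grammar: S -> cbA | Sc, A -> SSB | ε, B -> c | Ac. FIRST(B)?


Per alternative of B: FIRST(c) = {c}; FIRST(Ac) = {c}
FIRST(B) = {c}


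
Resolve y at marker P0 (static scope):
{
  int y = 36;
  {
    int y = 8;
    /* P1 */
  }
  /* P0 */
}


y declared in the same block as P0
y = 36


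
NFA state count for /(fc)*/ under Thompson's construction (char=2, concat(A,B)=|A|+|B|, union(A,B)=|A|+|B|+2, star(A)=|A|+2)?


Syntax tree has 2 char leaf(s), 0 union(s), 1 star(s)
chars contribute 2×2 = 4; each union adds +2; each star adds +2
Total: 4 + 0 + 2 = 6 states


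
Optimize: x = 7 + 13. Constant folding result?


7 + 13 = 20 at compile time
Optimized: x = 20


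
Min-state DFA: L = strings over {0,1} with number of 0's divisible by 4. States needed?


Track (count of 0) mod 4: states 0..3, accept at 0
Minimal DFA: 4 states


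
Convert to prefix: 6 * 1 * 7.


left-to-right (same/higher precedence on left): tree is (* (* 6 1) 7)
Prefix: * * 6 1 7


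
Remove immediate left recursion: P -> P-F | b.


Left-recursive alternatives: P-F; non-recursive: b
Introduce P': P -> bP', P' -> -FP' | ε


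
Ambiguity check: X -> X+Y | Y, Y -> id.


precedence layered via separate nonterminal Y: deterministic
Unambiguous


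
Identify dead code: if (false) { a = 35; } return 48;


condition is constant false, so the whole block is unreachable
Dead: 'if (false) { a = 35; }'


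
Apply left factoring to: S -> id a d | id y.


Common prefix: 'id'
Factored: S -> id S', S' -> a d | y


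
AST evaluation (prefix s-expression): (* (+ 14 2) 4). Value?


Evaluate inner: (+ 14 2) = 16
Evaluate root: (* 16 4) = 64
Result: 64


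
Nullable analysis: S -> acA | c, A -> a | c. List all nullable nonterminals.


A nonterminal is nullable iff some alternative derives ε (directly, or every symbol in it is nullable)
Nullable: {}


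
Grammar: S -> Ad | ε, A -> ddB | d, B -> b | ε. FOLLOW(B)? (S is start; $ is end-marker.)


$ ∈ FOLLOW(S). For each A -> αBβ: add FIRST(β)\{ε} to FOLLOW(B); if β nullable, add FOLLOW(A).
FOLLOW(B) = {d}


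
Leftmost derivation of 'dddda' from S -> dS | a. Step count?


Derivation: S => dS => ddS => dddS => ddddS => dddda
Steps: 5


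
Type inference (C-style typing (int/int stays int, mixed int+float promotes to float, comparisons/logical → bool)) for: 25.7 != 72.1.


Operand types: float != float
Rule: comparison yields bool
Result type: bool


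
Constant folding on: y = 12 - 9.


12 - 9 = 3 at compile time
Optimized: y = 3


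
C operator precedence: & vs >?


'>' is relational (level 7); '&' is bitwise AND (level 5)
Higher level binds tighter
'>' has higher precedence than '&'


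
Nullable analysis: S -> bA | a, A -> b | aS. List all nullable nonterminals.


A nonterminal is nullable iff some alternative derives ε (directly, or every symbol in it is nullable)
Nullable: {}


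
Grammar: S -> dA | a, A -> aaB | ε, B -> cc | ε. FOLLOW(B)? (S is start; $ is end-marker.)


$ ∈ FOLLOW(S). For each A -> αBβ: add FIRST(β)\{ε} to FOLLOW(B); if β nullable, add FOLLOW(A).
FOLLOW(B) = {$}


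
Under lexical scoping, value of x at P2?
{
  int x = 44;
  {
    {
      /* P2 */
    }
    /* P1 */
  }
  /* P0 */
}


P2's block does not declare x; resolves to the enclosing declaration at depth 0
x = 44


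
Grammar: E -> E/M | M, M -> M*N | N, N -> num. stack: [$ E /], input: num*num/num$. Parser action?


no handle ('E/' is not any RHS); shift 'num'
Action: shift


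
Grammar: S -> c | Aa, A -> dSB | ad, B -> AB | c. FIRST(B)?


Per alternative of B: FIRST(AB) = {a, d}; FIRST(c) = {c}
FIRST(B) = {a, c, d}


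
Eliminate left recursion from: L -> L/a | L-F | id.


Left-recursive alternatives: L/a, L-F; non-recursive: id
Introduce L': L -> idL', L' -> /aL' | -FL' | ε


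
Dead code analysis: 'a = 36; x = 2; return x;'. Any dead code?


a is assigned but never read
Dead: 'a = 36'


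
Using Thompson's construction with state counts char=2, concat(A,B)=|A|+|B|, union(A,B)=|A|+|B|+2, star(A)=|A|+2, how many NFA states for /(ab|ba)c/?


Syntax tree has 5 char leaf(s), 1 union(s), 0 star(s)
chars contribute 5×2 = 10; each union adds +2; each star adds +2
Total: 10 + 2 + 0 = 12 states


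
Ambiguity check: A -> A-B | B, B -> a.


precedence layered via separate nonterminal B: deterministic
Unambiguous


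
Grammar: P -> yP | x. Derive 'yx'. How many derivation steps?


Derivation: P => yP => yx
Steps: 2


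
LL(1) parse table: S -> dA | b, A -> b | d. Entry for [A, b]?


For [A, b]: 'b' ∈ FIRST(b)
Entry: A -> b


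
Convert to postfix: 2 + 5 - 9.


Left to right (same or higher precedence on left)
Postfix: 2 5 + 9 -


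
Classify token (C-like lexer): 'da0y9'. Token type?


Pattern: letter/underscore followed by alphanumerics, not a keyword
Type: IDENTIFIER


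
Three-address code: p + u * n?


Break into single-operator statements:
t1 = u * n
t2 = p + t1


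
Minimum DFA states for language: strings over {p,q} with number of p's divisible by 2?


Track (count of p) mod 2: states 0..1, accept at 0
Minimal DFA: 2 states


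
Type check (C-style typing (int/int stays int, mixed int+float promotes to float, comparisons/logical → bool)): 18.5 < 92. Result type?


Operand types: float < int
Rule: comparison yields bool
Result type: bool


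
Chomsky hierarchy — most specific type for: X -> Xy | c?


Left-linear: every RHS is a terminal or one nonterminal followed by a terminal
Classification: Type 3 (Regular)


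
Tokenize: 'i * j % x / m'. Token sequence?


Scan left to right, longest-match per lexeme
Tokens: ID(i), OP(*), ID(j), OP(%), ID(x), OP(/), ID(m)


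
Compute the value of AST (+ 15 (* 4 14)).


Evaluate inner: (* 4 14) = 56
Evaluate root: (+ 15 56) = 71
Result: 71


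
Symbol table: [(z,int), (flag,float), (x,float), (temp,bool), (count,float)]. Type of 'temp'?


Lookup 'temp' → type bool


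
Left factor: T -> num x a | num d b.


Common prefix: 'num'
Factored: T -> num T', T' -> x a | d b


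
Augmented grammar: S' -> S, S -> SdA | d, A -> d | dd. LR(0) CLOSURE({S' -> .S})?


Start: S' -> .S
For each item with dot before a nonterminal B, add B -> .γ for every B-production
Closure: [S' -> .S, S -> .SdA, S -> .d]


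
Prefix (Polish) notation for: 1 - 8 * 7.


'*' binds tighter: tree is (- 1 (* 8 7))
Prefix: - 1 * 8 7


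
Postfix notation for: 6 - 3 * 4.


* has higher precedence, evaluate 3*4 first
Postfix: 6 3 4 * -


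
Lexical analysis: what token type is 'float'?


Pattern: reserved word
Type: KEYWORD


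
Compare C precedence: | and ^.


'^' is bitwise XOR (level 4); '|' is bitwise OR (level 3)
Higher level binds tighter
'^' has higher precedence than '|'


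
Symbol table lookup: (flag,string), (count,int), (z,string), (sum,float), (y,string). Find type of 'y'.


Lookup 'y' → type string


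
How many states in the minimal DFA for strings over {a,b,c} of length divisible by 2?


Track length mod 2: states 0..1, accept at 0
Minimal DFA: 2 states


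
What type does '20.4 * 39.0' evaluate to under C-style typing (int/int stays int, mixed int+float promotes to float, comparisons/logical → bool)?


Operand types: float * float
Rule: mixed int/float promotes to float; int/int stays int
Result type: float
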